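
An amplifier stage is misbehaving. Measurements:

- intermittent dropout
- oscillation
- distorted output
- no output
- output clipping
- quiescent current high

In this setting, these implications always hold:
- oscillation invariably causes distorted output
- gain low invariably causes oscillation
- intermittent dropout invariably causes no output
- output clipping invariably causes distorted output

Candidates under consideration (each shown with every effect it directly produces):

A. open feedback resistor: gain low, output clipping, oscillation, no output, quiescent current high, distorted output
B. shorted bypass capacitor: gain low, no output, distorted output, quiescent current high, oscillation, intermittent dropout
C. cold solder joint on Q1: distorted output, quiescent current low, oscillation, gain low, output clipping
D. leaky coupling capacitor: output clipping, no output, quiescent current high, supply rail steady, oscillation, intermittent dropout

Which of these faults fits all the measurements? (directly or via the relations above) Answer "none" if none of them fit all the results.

D

Testing each hypothesis:
(A) open feedback resistor — intermittent dropout miss; oscillation match; distorted output match; no output match; output clipping match; quiescent current high match
(B) shorted bypass capacitor — does not account for output clipping
(C) cold solder joint on Q1 — intermittent dropout miss; oscillation match; distorted output match; no output miss; output clipping match; quiescent current high miss
(D) leaky coupling capacitor — intermittent dropout match; oscillation match; distorted output match (through output clipping → distorted output); no output match; output clipping match; quiescent current high match
(D) is the only candidate with no mismatches.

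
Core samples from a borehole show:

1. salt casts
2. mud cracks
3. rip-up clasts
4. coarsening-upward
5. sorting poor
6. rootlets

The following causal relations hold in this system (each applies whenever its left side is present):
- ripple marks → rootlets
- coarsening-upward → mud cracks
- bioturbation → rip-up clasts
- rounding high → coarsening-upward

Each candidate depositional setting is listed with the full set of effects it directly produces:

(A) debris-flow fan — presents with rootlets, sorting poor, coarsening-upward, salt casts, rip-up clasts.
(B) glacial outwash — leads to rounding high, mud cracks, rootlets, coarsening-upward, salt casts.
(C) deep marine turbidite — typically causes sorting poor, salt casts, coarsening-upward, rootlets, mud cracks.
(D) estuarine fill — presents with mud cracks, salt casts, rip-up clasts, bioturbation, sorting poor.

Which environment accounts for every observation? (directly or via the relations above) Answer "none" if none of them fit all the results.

Testing each hypothesis:
(A) debris-flow fan — accounts for every observation (mud cracks via coarsening-upward → mud cracks)
(B) glacial outwash — salt casts ✓; mud cracks ✓; rip-up clasts ✗; coarsening-upward ✓; sorting poor ✗; rootlets ✓
(C) deep marine turbidite — does not account for rip-up clasts
(D) estuarine fill — does not account for coarsening-upward, rootlets
(A) is the only candidate with no mismatches.

A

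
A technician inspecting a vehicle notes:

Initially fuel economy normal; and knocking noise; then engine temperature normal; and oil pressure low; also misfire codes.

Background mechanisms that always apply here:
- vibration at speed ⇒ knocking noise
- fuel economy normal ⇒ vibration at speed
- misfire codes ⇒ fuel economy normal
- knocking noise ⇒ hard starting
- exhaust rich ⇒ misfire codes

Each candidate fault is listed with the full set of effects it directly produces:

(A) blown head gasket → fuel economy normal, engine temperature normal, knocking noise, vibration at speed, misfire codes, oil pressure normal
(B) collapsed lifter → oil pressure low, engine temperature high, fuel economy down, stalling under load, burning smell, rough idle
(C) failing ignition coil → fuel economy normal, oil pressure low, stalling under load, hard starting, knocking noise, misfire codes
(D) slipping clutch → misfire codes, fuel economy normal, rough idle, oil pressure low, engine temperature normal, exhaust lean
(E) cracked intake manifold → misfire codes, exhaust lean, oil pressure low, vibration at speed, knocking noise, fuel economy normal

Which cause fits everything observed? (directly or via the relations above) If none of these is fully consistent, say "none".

Per-candidate check:
(A) blown head gasket — fails on oil pressure low (predicts oil pressure normal, not oil pressure low)
(B) collapsed lifter — fuel economy normal miss; knocking noise miss; engine temperature normal miss; oil pressure low match; misfire codes miss
(C) failing ignition coil — does not account for engine temperature normal
(D) slipping clutch — accounts for every observation (knocking noise via fuel economy normal → vibration at speed → knocking noise)
(E) cracked intake manifold — fuel economy normal match; knocking noise match; engine temperature normal miss; oil pressure low match; misfire codes match
Only (D) is consistent with every observation.

D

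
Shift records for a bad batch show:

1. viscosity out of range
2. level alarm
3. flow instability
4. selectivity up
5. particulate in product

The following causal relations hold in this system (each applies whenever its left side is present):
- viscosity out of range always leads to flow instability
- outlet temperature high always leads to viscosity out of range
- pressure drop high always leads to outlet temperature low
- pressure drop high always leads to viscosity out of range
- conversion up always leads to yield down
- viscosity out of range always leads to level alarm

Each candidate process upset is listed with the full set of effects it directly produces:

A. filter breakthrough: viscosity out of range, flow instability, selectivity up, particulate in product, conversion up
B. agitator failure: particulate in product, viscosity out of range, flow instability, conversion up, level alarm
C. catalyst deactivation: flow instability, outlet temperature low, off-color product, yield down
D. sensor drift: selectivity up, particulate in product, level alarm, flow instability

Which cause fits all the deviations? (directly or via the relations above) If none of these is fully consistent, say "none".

Per-candidate check:
(A) filter breakthrough — viscosity out of range yes; level alarm yes (by viscosity out of range → level alarm); flow instability yes; selectivity up yes; particulate in product yes
(B) agitator failure — viscosity out of range yes; level alarm yes; flow instability yes; selectivity up NO; particulate in product yes
(C) catalyst deactivation — viscosity out of range NO; level alarm NO; flow instability yes; selectivity up NO; particulate in product NO
(D) sensor drift — viscosity out of range NO; level alarm yes; flow instability yes; selectivity up yes; particulate in product yes
(A) is the only candidate with no mismatches.

A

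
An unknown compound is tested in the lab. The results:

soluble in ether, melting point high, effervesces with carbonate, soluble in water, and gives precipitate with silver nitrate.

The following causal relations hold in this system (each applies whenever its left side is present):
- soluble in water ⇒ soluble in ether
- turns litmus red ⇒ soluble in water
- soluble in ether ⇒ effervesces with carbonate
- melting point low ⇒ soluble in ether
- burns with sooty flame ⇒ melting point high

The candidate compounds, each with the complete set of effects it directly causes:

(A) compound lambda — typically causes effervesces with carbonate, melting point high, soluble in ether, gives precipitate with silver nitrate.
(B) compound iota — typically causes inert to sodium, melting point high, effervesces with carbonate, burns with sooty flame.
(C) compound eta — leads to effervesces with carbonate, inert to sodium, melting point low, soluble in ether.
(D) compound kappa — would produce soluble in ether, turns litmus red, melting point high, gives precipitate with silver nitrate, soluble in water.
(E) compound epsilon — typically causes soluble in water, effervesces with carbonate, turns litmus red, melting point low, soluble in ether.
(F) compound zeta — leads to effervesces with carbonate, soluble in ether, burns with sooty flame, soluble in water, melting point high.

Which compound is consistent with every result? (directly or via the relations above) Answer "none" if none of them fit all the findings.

D

Per-candidate check:
(A) compound lambda — does not account for soluble in water
(B) compound iota — soluble in ether -; melting point high +; effervesces with carbonate +; soluble in water -; gives precipitate with silver nitrate -
(C) compound eta — fails on melting point high, soluble in water, gives precipitate with silver nitrate (predicts melting point low, not melting point high)
(D) compound kappa — accounts for every observation (effervesces with carbonate via soluble in ether → effervesces with carbonate)
(E) compound epsilon — fails on melting point high, gives precipitate with silver nitrate (predicts melting point low, not melting point high)
(F) compound zeta — soluble in ether +; melting point high +; effervesces with carbonate +; soluble in water +; gives precipitate with silver nitrate -
(D) alone accounts for all the evidence.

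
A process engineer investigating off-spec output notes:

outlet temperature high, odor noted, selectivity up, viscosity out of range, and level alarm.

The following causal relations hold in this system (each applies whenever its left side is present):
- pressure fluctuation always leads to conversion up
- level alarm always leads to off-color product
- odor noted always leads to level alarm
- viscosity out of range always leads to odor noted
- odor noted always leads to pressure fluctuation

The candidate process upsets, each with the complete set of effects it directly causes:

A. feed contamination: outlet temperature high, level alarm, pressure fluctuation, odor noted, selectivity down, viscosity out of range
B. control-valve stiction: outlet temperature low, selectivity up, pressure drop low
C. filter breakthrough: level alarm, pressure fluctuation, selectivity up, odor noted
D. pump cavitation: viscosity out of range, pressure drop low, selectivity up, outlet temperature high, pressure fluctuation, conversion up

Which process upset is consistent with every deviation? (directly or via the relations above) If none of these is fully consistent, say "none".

Per-candidate check:
(A) feed contamination — outlet temperature high ✓; odor noted ✓; selectivity up ✗; viscosity out of range ✓; level alarm ✓
(B) control-valve stiction — fails on outlet temperature high, odor noted, viscosity out of range, level alarm (predicts outlet temperature low, not outlet temperature high)
(C) filter breakthrough — does not account for outlet temperature high, viscosity out of range
(D) pump cavitation — accounts for every observation (odor noted through viscosity out of range → odor noted)
(D) alone accounts for all the evidence.

D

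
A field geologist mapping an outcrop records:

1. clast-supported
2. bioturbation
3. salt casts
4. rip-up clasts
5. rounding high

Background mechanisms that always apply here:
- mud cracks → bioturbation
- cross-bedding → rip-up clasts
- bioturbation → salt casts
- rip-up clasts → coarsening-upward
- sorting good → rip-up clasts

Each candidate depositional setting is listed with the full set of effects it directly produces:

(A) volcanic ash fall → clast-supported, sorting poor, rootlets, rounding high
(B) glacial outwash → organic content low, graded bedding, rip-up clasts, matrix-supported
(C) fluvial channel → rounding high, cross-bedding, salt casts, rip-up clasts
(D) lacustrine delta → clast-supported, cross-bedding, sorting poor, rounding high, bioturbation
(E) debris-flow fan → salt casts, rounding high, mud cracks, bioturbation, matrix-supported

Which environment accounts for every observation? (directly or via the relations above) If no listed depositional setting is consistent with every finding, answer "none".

D

Checking each candidate against the observations:
(A) volcanic ash fall — does not account for bioturbation, salt casts, rip-up clasts
(B) glacial outwash — clast-supported NO; bioturbation NO; salt casts NO; rip-up clasts yes; rounding high NO
(C) fluvial channel — does not account for clast-supported, bioturbation
(D) lacustrine delta — accounts for every observation (salt casts by bioturbation → salt casts)
(E) debris-flow fan — fails on clast-supported, rip-up clasts (predicts matrix-supported, not clast-supported)
Only (D) is consistent with every observation.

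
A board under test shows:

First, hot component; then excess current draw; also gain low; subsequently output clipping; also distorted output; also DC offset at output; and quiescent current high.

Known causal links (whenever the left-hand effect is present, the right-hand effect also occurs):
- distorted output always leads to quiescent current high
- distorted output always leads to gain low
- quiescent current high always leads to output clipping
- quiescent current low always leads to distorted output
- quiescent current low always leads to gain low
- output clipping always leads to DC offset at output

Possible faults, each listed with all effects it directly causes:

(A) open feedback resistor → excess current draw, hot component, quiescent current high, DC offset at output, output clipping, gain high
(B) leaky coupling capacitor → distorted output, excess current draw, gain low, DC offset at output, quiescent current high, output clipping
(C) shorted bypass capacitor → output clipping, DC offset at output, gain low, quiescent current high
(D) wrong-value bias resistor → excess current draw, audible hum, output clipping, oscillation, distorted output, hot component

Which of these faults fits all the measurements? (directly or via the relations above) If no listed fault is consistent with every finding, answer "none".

D

Checking each candidate against the observations:
(A) open feedback resistor — hot component ✓; excess current draw ✓; gain low ✗; output clipping ✓; distorted output ✗; DC offset at output ✓; quiescent current high ✓
(B) leaky coupling capacitor — does not account for hot component
(C) shorted bypass capacitor — hot component ✗; excess current draw ✗; gain low ✓; output clipping ✓; distorted output ✗; DC offset at output ✓; quiescent current high ✓
(D) wrong-value bias resistor — hot component ✓; excess current draw ✓; gain low ✓ (through distorted output → gain low); output clipping ✓; distorted output ✓; DC offset at output ✓ (through output clipping → DC offset at output); quiescent current high ✓ (through distorted output → quiescent current high)
(D) alone accounts for all the evidence.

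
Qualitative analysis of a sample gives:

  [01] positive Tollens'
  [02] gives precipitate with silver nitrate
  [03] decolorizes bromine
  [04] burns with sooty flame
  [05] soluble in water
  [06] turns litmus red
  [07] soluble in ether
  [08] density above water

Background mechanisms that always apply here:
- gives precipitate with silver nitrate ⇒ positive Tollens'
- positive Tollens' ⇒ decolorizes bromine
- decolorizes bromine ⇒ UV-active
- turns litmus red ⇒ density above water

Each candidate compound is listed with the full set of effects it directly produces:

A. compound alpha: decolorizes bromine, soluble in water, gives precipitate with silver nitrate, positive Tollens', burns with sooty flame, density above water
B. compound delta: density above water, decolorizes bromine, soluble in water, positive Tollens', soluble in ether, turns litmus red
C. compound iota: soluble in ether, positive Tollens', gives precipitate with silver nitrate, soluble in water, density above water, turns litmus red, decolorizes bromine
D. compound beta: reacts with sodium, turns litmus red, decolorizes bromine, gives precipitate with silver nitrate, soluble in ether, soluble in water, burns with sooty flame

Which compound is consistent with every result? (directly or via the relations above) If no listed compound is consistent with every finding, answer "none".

Testing each hypothesis:
(A) compound alpha — positive Tollens' yes; gives precipitate with silver nitrate yes; decolorizes bromine yes; burns with sooty flame yes; soluble in water yes; turns litmus red NO; soluble in ether NO; density above water yes
(B) compound delta — does not account for gives precipitate with silver nitrate, burns with sooty flame
(C) compound iota — does not account for burns with sooty flame
(D) compound beta — positive Tollens' yes (through gives precipitate with silver nitrate → positive Tollens'); gives precipitate with silver nitrate yes; decolorizes bromine yes; burns with sooty flame yes; soluble in water yes; turns litmus red yes; soluble in ether yes; density above water yes (through turns litmus red → density above water)
(D) is the only candidate with no mismatches.

D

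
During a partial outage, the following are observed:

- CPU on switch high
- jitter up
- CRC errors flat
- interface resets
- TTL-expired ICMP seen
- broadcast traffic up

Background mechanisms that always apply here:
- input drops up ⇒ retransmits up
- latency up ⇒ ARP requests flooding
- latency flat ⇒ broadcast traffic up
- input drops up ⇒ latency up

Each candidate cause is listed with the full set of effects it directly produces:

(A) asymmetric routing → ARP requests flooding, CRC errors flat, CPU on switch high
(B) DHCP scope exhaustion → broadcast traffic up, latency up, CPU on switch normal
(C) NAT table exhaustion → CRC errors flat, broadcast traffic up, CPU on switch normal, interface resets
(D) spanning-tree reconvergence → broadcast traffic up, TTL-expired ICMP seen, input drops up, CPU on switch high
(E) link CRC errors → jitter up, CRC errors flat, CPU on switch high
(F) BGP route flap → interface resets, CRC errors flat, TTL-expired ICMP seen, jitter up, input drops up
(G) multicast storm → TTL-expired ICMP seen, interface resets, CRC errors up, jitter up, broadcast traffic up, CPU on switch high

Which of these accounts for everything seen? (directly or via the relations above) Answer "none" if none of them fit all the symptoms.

Checking each candidate against the observations:
(A) asymmetric routing — does not account for jitter up, interface resets, TTL-expired ICMP seen, broadcast traffic up
(B) DHCP scope exhaustion — CPU on switch high NO; jitter up NO; CRC errors flat NO; interface resets NO; TTL-expired ICMP seen NO; broadcast traffic up yes
(C) NAT table exhaustion — fails on CPU on switch high, jitter up, TTL-expired ICMP seen (predicts CPU on switch normal, not CPU on switch high)
(D) spanning-tree reconvergence — CPU on switch high yes; jitter up NO; CRC errors flat NO; interface resets NO; TTL-expired ICMP seen yes; broadcast traffic up yes
(E) link CRC errors — does not account for interface resets, TTL-expired ICMP seen, broadcast traffic up
(F) BGP route flap — does not account for CPU on switch high, broadcast traffic up
(G) multicast storm — CPU on switch high yes; jitter up yes; CRC errors flat NO; interface resets yes; TTL-expired ICMP seen yes; broadcast traffic up yes
No candidate is consistent with all observations.

none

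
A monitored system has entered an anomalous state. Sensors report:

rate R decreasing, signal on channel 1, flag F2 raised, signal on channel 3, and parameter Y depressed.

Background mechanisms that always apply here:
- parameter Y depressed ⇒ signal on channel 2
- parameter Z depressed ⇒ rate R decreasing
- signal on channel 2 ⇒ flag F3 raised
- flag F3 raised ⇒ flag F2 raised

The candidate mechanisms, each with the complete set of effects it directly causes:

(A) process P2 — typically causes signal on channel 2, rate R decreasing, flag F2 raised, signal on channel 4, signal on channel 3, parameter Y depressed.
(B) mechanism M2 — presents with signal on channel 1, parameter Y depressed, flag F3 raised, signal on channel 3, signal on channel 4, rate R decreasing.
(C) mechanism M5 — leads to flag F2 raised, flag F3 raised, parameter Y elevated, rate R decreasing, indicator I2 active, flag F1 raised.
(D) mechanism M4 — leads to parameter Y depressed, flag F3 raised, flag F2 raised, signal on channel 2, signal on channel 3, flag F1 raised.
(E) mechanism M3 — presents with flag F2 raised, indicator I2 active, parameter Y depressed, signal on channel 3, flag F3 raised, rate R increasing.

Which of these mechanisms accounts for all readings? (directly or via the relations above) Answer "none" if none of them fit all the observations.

B

Per-candidate check:
(A) process P2 — does not account for signal on channel 1
(B) mechanism M2 — accounts for every observation (flag F2 raised through flag F3 raised → flag F2 raised)
(C) mechanism M5 — rate R decreasing yes; signal on channel 1 NO; flag F2 raised yes; signal on channel 3 NO; parameter Y depressed NO
(D) mechanism M4 — rate R decreasing NO; signal on channel 1 NO; flag F2 raised yes; signal on channel 3 yes; parameter Y depressed yes
(E) mechanism M3 — fails on rate R decreasing, signal on channel 1 (predicts rate R increasing, not rate R decreasing)
(B) alone accounts for all the evidence.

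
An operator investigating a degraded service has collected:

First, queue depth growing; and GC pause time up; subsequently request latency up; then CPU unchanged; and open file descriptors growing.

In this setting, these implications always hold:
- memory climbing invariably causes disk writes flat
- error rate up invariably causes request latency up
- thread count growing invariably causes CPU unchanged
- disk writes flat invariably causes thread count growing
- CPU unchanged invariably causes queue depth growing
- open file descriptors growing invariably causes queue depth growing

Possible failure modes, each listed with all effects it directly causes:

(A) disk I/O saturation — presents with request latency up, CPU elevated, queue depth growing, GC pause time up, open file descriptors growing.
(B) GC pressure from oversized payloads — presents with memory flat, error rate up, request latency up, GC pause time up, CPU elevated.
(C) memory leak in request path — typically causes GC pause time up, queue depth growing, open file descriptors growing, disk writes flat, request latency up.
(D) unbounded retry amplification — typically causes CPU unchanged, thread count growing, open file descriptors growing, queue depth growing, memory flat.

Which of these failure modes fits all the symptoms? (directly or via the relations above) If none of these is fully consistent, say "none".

Per-candidate check:
(A) disk I/O saturation — fails on CPU unchanged (predicts CPU elevated, not CPU unchanged)
(B) GC pressure from oversized payloads — fails on queue depth growing, CPU unchanged, open file descriptors growing (predicts CPU elevated, not CPU unchanged)
(C) memory leak in request path — queue depth growing +; GC pause time up +; request latency up +; CPU unchanged + (via disk writes flat → thread count growing → CPU unchanged); open file descriptors growing +
(D) unbounded retry amplification — does not account for GC pause time up, request latency up
Only (C) is consistent with every observation.

C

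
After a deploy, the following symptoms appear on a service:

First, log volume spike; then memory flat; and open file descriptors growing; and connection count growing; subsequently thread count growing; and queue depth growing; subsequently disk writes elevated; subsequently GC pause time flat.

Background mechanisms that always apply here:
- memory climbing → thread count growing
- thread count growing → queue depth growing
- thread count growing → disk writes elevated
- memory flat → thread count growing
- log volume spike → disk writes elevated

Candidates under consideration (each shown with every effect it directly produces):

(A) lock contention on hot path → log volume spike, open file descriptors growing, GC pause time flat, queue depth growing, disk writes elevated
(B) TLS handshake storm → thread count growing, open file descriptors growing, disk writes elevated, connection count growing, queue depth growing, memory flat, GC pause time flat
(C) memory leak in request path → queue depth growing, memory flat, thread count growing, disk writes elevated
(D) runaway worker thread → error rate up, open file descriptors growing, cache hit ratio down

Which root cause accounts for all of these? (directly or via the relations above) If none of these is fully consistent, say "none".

Testing each hypothesis:
(A) lock contention on hot path — does not account for memory flat, connection count growing, thread count growing
(B) TLS handshake storm — log volume spike ✗; memory flat ✓; open file descriptors growing ✓; connection count growing ✓; thread count growing ✓; queue depth growing ✓; disk writes elevated ✓; GC pause time flat ✓
(C) memory leak in request path — does not account for log volume spike, open file descriptors growing, connection count growing, GC pause time flat
(D) runaway worker thread — does not account for log volume spike, memory flat, connection count growing, thread count growing, queue depth growing, disk writes elevated, GC pause time flat
Every candidate fails on at least one observation.

none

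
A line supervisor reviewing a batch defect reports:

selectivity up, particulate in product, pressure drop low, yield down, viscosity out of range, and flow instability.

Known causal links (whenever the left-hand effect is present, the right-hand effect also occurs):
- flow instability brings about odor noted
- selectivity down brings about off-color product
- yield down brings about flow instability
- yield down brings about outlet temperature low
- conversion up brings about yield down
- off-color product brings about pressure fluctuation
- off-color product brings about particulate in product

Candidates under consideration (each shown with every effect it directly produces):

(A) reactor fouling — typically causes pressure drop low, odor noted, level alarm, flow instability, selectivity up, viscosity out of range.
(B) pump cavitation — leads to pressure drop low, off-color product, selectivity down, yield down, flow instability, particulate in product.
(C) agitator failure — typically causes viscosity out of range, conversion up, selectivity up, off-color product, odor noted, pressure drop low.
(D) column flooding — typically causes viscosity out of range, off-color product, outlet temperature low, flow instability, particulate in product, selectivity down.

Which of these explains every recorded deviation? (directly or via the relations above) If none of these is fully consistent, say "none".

C

Testing each hypothesis:
(A) reactor fouling — does not account for particulate in product, yield down
(B) pump cavitation — fails on selectivity up, viscosity out of range (predicts selectivity down, not selectivity up)
(C) agitator failure — accounts for every observation (particulate in product through off-color product → particulate in product)
(D) column flooding — selectivity up ✗; particulate in product ✓; pressure drop low ✗; yield down ✗; viscosity out of range ✓; flow instability ✓
(C) is the only candidate with no mismatches.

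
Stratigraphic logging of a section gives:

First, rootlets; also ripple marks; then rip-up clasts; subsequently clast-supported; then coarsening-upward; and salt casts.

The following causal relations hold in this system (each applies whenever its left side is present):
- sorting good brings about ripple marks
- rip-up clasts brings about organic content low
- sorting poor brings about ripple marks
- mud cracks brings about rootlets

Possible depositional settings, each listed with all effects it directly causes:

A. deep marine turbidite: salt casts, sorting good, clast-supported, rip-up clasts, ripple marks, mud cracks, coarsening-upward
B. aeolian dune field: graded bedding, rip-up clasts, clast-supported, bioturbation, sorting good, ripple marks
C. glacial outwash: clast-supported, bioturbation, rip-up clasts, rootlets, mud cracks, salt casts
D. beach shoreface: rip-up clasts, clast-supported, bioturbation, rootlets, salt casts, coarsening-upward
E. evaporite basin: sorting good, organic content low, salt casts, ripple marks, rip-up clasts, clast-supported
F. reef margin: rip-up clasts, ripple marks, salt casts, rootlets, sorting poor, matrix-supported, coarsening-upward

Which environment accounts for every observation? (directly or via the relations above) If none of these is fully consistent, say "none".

Testing each hypothesis:
(A) deep marine turbidite — rootlets yes (via mud cracks → rootlets); ripple marks yes; rip-up clasts yes; clast-supported yes; coarsening-upward yes; salt casts yes
(B) aeolian dune field — does not account for rootlets, coarsening-upward, salt casts
(C) glacial outwash — does not account for ripple marks, coarsening-upward
(D) beach shoreface — rootlets yes; ripple marks NO; rip-up clasts yes; clast-supported yes; coarsening-upward yes; salt casts yes
(E) evaporite basin — rootlets NO; ripple marks yes; rip-up clasts yes; clast-supported yes; coarsening-upward NO; salt casts yes
(F) reef margin — rootlets yes; ripple marks yes; rip-up clasts yes; clast-supported NO; coarsening-upward yes; salt casts yes
(A) alone accounts for all the evidence.

A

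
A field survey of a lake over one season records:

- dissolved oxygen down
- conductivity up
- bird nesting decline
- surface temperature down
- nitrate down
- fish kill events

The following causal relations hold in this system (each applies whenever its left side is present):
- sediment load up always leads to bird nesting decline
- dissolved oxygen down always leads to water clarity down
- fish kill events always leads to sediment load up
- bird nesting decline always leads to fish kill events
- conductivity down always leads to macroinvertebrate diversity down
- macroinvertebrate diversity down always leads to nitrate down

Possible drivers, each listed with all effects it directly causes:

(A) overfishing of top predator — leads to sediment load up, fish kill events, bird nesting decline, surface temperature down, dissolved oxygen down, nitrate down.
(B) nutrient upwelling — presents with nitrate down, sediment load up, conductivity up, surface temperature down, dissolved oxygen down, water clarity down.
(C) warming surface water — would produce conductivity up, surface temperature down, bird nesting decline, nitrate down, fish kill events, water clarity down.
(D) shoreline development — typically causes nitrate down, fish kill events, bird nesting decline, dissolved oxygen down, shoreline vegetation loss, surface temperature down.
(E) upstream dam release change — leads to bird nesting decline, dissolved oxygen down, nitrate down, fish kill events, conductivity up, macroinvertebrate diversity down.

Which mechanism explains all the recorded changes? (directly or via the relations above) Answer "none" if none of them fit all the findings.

B

Testing each hypothesis:
(A) overfishing of top predator — does not account for conductivity up
(B) nutrient upwelling — dissolved oxygen down match; conductivity up match; bird nesting decline match (by sediment load up → bird nesting decline); surface temperature down match; nitrate down match; fish kill events match (by sediment load up → bird nesting decline → fish kill events)
(C) warming surface water — does not account for dissolved oxygen down
(D) shoreline development — does not account for conductivity up
(E) upstream dam release change — dissolved oxygen down match; conductivity up match; bird nesting decline match; surface temperature down miss; nitrate down match; fish kill events match
(B) alone accounts for all the evidence.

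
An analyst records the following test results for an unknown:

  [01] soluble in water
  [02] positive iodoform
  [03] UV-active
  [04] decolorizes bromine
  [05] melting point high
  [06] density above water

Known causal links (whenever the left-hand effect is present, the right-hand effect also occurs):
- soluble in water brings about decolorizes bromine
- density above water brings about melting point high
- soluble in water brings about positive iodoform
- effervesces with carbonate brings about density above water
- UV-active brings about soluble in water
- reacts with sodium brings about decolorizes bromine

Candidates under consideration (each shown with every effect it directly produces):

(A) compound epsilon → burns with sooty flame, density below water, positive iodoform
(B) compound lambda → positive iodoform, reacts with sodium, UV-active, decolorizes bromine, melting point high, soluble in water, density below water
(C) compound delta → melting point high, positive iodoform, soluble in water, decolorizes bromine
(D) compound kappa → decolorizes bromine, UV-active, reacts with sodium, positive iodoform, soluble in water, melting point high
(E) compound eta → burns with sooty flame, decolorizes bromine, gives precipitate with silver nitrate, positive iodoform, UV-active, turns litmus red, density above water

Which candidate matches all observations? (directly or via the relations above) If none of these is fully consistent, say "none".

Checking each candidate against the observations:
(A) compound epsilon — fails on soluble in water, UV-active, decolorizes bromine, melting point high, density above water (predicts density below water, not density above water)
(B) compound lambda — fails on density above water (predicts density below water, not density above water)
(C) compound delta — soluble in water match; positive iodoform match; UV-active miss; decolorizes bromine match; melting point high match; density above water miss
(D) compound kappa — does not account for density above water
(E) compound eta — accounts for every observation (soluble in water via UV-active → soluble in water)
Only (E) is consistent with every observation.

E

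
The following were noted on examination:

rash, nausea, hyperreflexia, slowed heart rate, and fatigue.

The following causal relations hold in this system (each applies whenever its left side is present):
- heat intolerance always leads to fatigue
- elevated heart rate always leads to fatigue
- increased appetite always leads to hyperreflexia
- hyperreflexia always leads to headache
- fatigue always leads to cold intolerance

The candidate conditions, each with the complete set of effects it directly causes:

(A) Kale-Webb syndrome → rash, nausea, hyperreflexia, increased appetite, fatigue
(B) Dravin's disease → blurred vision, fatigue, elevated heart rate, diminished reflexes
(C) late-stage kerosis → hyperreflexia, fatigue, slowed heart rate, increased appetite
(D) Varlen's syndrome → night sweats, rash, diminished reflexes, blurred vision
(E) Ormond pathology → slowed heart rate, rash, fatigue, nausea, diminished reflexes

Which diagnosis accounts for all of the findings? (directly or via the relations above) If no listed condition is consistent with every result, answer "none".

Testing each hypothesis:
(A) Kale-Webb syndrome — rash yes; nausea yes; hyperreflexia yes; slowed heart rate NO; fatigue yes
(B) Dravin's disease — rash NO; nausea NO; hyperreflexia NO; slowed heart rate NO; fatigue yes
(C) late-stage kerosis — rash NO; nausea NO; hyperreflexia yes; slowed heart rate yes; fatigue yes
(D) Varlen's syndrome — fails on nausea, hyperreflexia, slowed heart rate, fatigue (predicts diminished reflexes, not hyperreflexia)
(E) Ormond pathology — rash yes; nausea yes; hyperreflexia NO; slowed heart rate yes; fatigue yes
None of the listed candidates fits everything.

none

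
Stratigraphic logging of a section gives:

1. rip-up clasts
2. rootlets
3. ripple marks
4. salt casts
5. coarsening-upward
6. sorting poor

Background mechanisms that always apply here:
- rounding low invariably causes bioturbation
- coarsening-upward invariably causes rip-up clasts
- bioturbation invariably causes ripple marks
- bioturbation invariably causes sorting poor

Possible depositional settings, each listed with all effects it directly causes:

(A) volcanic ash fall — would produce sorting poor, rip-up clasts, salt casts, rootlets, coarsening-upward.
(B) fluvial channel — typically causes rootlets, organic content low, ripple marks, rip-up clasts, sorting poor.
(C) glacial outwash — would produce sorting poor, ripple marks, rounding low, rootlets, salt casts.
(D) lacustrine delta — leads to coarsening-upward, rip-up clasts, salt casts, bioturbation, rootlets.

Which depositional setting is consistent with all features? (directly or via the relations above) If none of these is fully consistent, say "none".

Testing each hypothesis:
(A) volcanic ash fall — does not account for ripple marks
(B) fluvial channel — rip-up clasts ✓; rootlets ✓; ripple marks ✓; salt casts ✗; coarsening-upward ✗; sorting poor ✓
(C) glacial outwash — rip-up clasts ✗; rootlets ✓; ripple marks ✓; salt casts ✓; coarsening-upward ✗; sorting poor ✓
(D) lacustrine delta — accounts for every observation (ripple marks via bioturbation → ripple marks)
Only (D) is consistent with every observation.

D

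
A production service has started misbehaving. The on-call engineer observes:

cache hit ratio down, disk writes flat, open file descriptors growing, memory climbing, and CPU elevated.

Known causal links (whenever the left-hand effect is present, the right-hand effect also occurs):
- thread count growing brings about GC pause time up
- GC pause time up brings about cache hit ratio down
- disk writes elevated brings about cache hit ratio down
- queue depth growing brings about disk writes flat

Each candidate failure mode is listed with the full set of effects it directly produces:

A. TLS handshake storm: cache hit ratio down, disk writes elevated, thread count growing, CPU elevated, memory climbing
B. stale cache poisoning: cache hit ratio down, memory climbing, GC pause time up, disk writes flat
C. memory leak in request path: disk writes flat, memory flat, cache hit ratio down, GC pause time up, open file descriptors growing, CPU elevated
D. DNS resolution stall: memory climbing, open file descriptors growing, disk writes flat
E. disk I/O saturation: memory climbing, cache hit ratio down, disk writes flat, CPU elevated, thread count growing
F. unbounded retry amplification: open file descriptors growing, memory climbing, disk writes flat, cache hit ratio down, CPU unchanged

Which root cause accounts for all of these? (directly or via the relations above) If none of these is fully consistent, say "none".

none

Testing each hypothesis:
(A) TLS handshake storm — fails on disk writes flat, open file descriptors growing (predicts disk writes elevated, not disk writes flat)
(B) stale cache poisoning — cache hit ratio down yes; disk writes flat yes; open file descriptors growing NO; memory climbing yes; CPU elevated NO
(C) memory leak in request path — cache hit ratio down yes; disk writes flat yes; open file descriptors growing yes; memory climbing NO; CPU elevated yes
(D) DNS resolution stall — cache hit ratio down NO; disk writes flat yes; open file descriptors growing yes; memory climbing yes; CPU elevated NO
(E) disk I/O saturation — does not account for open file descriptors growing
(F) unbounded retry amplification — fails on CPU elevated (predicts CPU unchanged, not CPU elevated)
No candidate is consistent with all observations.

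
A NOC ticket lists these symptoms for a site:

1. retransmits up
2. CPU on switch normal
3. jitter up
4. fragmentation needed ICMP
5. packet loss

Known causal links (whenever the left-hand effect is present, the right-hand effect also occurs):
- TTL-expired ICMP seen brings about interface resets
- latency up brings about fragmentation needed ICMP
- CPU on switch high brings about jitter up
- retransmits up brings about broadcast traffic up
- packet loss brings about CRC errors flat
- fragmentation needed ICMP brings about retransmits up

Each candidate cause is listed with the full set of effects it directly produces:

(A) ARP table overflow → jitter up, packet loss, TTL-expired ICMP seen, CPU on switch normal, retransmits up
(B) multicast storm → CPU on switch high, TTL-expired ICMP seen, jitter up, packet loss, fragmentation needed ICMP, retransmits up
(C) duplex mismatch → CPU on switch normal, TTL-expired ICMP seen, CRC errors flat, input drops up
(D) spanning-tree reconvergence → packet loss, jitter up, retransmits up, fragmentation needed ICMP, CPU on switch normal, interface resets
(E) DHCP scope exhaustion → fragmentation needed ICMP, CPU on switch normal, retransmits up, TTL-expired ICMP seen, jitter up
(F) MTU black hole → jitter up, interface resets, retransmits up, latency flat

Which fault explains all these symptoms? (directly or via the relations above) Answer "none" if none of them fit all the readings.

Checking each candidate against the observations:
(A) ARP table overflow — does not account for fragmentation needed ICMP
(B) multicast storm — retransmits up match; CPU on switch normal miss; jitter up match; fragmentation needed ICMP match; packet loss match
(C) duplex mismatch — retransmits up miss; CPU on switch normal match; jitter up miss; fragmentation needed ICMP miss; packet loss miss
(D) spanning-tree reconvergence — accounts for every observation
(E) DHCP scope exhaustion — does not account for packet loss
(F) MTU black hole — retransmits up match; CPU on switch normal miss; jitter up match; fragmentation needed ICMP miss; packet loss miss
Only (D) is consistent with every observation.

D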